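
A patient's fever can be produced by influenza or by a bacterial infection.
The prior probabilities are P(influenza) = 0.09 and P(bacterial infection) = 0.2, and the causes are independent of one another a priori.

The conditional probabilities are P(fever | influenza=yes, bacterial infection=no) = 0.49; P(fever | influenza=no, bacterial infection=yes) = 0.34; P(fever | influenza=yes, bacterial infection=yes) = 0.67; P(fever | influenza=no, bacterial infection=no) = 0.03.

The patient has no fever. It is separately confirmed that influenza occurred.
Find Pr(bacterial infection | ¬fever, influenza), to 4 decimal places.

For the numerator, keep only bacterial infection=true terms: 0.33·0.2 = 0.066000
Denominator P(¬fever | influenza): 0.51·0.8 + 0.33·0.2 = 0.474000
P(bacterial infection | ¬fever, influenza) = 0.066000/0.474000 ≈ 0.1392

Pr(bacterial infection | ¬fever, influenza) ≈ 0.1392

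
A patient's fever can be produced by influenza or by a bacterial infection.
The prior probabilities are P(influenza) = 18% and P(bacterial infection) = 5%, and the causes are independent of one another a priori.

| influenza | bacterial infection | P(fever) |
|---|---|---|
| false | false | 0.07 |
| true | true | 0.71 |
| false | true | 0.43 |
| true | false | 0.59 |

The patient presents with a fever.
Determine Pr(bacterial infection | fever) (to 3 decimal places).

By total probability over the 4 (influenza, bacterial infection) configurations:
  P(fever) = 0.07×0.82×0.95 + 0.43×0.82×0.05 + 0.59×0.18×0.95 + 0.71×0.18×0.05
        = 0.054530 + 0.017630 + 0.100890 + 0.006390 = 0.179440
Configurations with bacterial infection contribute 0.024020, so
  P(bacterial infection | fever) = 0.024020 / 0.179440 ≈ 0.134

Pr(bacterial infection | fever) ≈ 0.134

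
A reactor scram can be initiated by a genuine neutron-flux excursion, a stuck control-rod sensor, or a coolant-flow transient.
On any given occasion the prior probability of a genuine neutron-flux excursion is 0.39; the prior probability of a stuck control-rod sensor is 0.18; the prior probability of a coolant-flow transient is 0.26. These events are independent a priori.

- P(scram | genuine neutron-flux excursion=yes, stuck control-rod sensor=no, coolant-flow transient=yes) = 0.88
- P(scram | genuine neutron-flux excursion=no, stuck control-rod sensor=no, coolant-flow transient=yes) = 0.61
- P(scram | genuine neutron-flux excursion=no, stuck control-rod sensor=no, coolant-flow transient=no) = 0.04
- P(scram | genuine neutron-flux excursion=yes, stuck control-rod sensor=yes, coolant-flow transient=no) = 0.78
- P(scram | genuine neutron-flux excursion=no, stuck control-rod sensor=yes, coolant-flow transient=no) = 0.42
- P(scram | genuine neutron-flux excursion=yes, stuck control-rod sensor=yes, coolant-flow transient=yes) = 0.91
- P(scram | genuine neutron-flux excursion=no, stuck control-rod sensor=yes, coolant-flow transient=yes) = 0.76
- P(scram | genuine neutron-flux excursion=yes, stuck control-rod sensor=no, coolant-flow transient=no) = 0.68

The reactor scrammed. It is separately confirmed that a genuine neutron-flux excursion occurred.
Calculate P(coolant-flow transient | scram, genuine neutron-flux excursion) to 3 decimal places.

Numerator (weight on configurations with coolant-flow transient): 0.187616 + 0.042588 = 0.230204
Normalizer over all consistent configurations: 0.68×0.82×0.74 + 0.88×0.82×0.26 + 0.78×0.18×0.74 + 0.91×0.18×0.26 = 0.746724
Posterior = 0.230204 / 0.746724 ≈ 0.308

P(coolant-flow transient | scram, genuine neutron-flux excursion) ≈ 0.308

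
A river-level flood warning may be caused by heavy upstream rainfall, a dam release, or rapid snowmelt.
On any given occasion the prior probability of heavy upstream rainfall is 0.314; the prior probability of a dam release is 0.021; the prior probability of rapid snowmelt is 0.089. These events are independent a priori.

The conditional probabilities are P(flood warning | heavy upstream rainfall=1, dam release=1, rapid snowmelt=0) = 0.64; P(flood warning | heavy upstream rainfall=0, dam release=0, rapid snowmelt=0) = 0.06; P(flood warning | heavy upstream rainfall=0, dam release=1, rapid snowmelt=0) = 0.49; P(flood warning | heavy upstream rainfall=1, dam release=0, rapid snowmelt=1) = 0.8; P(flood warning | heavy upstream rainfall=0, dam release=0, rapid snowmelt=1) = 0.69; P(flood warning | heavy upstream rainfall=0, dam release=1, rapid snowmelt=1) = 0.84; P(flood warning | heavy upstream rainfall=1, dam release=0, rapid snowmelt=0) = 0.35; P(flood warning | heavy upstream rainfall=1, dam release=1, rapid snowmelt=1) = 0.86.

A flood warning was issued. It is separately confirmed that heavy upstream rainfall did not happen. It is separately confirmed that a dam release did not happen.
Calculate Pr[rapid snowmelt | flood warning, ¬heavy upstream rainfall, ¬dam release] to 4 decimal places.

Pr[rapid snowmelt | flood warning, ¬heavy upstream rainfall, ¬dam release] ≈ 0.5291

Enumerate both values of rapid snowmelt and weight by the priors:
  P(flood warning | ¬heavy upstream rainfall, ¬dam release) = 0.06*0.911 + 0.69*0.089
        = 0.054660 + 0.061410 = 0.116070
Keeping only the rapid snowmelt-present terms gives 0.061410, so
  P(rapid snowmelt | flood warning, ¬heavy upstream rainfall, ¬dam release) = 0.061410 / 0.116070 ≈ 0.5291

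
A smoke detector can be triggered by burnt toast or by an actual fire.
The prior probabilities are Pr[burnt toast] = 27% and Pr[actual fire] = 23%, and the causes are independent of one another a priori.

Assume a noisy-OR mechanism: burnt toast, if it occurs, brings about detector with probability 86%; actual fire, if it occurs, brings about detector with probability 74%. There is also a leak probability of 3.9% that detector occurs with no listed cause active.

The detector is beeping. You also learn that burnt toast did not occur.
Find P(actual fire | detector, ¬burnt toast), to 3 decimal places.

Under noisy-OR, P(detector | causes) = 1 − (1−0.039)·∏(1−qᵢ) over the active causes.
For the numerator, keep only actual fire=true terms: 0.75014·0.23 = 0.172532
The normalizing constant is 0.039·0.77 + 0.75014·0.23 = 0.202562
Posterior = 0.172532 / 0.202562 ≈ 0.852

P(actual fire | detector, ¬burnt toast) ≈ 0.852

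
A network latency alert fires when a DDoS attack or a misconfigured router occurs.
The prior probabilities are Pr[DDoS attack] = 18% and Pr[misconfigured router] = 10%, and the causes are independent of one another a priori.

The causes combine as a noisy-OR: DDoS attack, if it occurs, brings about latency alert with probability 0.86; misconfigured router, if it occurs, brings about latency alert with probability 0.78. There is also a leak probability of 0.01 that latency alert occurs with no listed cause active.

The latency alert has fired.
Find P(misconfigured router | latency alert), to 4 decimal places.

Under noisy-OR, P(latency alert | causes) = 1 − (1−0.01)·∏(1−qᵢ) over the active causes.
For the numerator, keep only misconfigured router=true terms: 0.064140 + 0.017451 = 0.081591
Normalizer over all consistent configurations: 0.01*0.82*0.9 + 0.7822*0.82*0.1 + 0.8614*0.18*0.9 + 0.969508*0.18*0.1 = 0.228518
P(misconfigured router | latency alert) = 0.081591/0.228518 ≈ 0.3570

P(misconfigured router | latency alert) ≈ 0.3570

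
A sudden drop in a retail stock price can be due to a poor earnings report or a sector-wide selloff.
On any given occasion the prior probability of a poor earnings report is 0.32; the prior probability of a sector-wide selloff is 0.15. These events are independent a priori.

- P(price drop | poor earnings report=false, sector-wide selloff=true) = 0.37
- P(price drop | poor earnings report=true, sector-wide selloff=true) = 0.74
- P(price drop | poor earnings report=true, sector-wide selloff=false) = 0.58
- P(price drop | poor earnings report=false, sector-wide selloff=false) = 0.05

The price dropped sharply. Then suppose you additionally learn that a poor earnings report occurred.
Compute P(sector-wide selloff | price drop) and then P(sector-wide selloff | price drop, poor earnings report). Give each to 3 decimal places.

Numerator (weight on configurations with sector-wide selloff): 0.037740 + 0.035520 = 0.073260
The normalizing constant is 0.05×0.68×0.85 + 0.37×0.68×0.15 + 0.58×0.32×0.85 + 0.74×0.32×0.15 = 0.259920
Posterior = 0.073260 / 0.259920 ≈ 0.282

Now condition on the additional information:
Sum P(price drop|·) weighted by the priors over both values of sector-wide selloff:
  P(price drop | poor earnings report) = 0.58×0.85 + 0.74×0.15
        = 0.493000 + 0.111000 = 0.604000
Configurations with sector-wide selloff contribute 0.111000, so
  P(sector-wide selloff | price drop, poor earnings report) = 0.111000 / 0.604000 ≈ 0.184

P(sector-wide selloff | price drop) ≈ 0.282; P(sector-wide selloff | price drop, poor earnings report) ≈ 0.184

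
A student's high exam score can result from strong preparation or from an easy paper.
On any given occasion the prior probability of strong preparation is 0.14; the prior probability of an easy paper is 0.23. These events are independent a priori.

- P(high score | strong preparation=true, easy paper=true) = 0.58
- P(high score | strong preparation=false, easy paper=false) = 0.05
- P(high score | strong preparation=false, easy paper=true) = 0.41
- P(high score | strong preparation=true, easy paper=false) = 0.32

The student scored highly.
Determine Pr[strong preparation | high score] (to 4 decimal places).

P(high score) = 0.05×0.86×0.77 + 0.41×0.86×0.23 + 0.32×0.14×0.77 + 0.58×0.14×0.23 = 0.033110 + 0.081098 + 0.034496 + 0.018676 = 0.167380
Of this, 0.053172 comes from 0.034496 + 0.018676 (the strong preparation=true cases).
P(strong preparation | high score) = 0.053172 / 0.167380 ≈ 0.3177

Pr[strong preparation | high score] ≈ 0.3177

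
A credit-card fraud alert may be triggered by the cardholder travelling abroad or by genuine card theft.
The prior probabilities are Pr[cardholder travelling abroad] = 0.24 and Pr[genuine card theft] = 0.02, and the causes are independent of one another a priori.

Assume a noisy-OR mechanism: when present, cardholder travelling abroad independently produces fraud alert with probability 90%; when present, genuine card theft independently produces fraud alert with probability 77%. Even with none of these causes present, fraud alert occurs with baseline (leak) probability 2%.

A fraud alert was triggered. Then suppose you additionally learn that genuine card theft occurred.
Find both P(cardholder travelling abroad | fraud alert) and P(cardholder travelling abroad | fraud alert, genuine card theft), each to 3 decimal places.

Under noisy-OR, P(fraud alert | causes) = 1 − (1−0.02)·∏(1−qᵢ) over the active causes.
For the numerator, keep only cardholder travelling abroad=true terms: 0.212150 + 0.004692 = 0.216842
Normalizer over all consistent configurations: 0.02*0.76*0.98 + 0.7746*0.76*0.02 + 0.902*0.24*0.98 + 0.97746*0.24*0.02 = 0.243512
Posterior = 0.216842 / 0.243512 ≈ 0.890

With the extra evidence:
By total probability over both values of cardholder travelling abroad:
  P(fraud alert | genuine card theft) = 0.7746*0.76 + 0.97746*0.24
        = 0.588696 + 0.234590 = 0.823286
The terms with cardholder travelling abroad present sum to 0.234590, so
  P(cardholder travelling abroad | fraud alert, genuine card theft) = 0.234590 / 0.823286 ≈ 0.285
— genuine card theft explains away the evidence for cardholder travelling abroad.

P(cardholder travelling abroad | fraud alert) ≈ 0.890; P(cardholder travelling abroad | fraud alert, genuine card theft) ≈ 0.285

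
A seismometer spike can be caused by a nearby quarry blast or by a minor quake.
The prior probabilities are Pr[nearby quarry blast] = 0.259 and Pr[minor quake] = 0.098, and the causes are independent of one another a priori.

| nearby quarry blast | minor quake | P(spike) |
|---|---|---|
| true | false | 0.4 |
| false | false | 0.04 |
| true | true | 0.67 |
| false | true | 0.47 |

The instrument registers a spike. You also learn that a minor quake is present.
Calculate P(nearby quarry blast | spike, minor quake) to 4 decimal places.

P(nearby quarry blast | spike, minor quake) ≈ 0.3326

For the numerator, keep only nearby quarry blast=true terms: 0.67×0.259 = 0.173530
Denominator P(spike | minor quake): 0.47×0.741 + 0.67×0.259 = 0.521800
Posterior = 0.173530 / 0.521800 ≈ 0.3326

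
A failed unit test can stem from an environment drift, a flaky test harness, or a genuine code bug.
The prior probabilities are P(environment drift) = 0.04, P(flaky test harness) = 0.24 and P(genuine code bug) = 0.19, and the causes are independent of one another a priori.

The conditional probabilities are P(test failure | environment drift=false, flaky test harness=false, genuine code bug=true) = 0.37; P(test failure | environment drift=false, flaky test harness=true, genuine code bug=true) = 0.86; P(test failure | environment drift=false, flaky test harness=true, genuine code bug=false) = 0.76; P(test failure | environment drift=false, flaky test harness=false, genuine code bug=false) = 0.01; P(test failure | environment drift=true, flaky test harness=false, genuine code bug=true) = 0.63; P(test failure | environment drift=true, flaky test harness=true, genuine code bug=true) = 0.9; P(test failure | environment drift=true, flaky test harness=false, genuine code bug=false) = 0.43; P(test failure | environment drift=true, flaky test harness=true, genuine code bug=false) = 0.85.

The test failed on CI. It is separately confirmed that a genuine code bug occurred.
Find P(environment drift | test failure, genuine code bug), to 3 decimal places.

P(environment drift | test failure, genuine code bug) ≈ 0.056

P(test failure | genuine code bug) = 0.37·0.96·0.76 + 0.86·0.96·0.24 + 0.63·0.04·0.76 + 0.9·0.04·0.24 = 0.269952 + 0.198144 + 0.019152 + 0.008640 = 0.495888
The environment drift-present share is 0.019152 + 0.008640 = 0.027792.
So P(environment drift | test failure, genuine code bug) = 0.027792/0.495888 ≈ 0.056.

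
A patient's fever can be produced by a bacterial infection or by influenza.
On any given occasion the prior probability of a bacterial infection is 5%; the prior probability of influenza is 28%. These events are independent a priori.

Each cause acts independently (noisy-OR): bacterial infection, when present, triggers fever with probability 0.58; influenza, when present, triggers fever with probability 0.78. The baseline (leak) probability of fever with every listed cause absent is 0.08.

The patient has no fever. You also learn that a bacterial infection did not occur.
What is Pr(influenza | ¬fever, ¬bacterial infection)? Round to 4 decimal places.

Under noisy-OR, P(fever | causes) = 1 − (1−0.08)·∏(1−qᵢ) over the active causes.
Enumerate both values of influenza and weight by the priors:
  P(¬fever | ¬bacterial infection) = 0.92·0.72 + 0.2024·0.28
        = 0.662400 + 0.056672 = 0.719072
Keeping only the influenza-present terms gives 0.056672, so
  P(influenza | ¬fever, ¬bacterial infection) = 0.056672 / 0.719072 ≈ 0.0788

Pr(influenza | ¬fever, ¬bacterial infection) ≈ 0.0788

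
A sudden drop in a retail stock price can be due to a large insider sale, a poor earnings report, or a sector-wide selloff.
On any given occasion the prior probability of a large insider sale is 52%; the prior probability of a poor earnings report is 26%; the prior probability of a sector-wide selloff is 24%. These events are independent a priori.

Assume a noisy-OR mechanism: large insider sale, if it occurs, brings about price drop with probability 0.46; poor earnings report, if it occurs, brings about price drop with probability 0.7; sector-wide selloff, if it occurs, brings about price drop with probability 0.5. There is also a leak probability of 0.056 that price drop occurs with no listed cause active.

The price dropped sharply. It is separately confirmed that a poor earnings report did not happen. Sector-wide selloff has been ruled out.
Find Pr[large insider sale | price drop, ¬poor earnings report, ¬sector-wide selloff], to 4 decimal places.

Pr[large insider sale | price drop, ¬poor earnings report, ¬sector-wide selloff] ≈ 0.9046

Under noisy-OR, P(price drop | causes) = 1 − (1−0.056)·∏(1−qᵢ) over the active causes.
Weight on large insider sale=true, given the evidence: 0.49024*0.52 = 0.254925
Normalizer over all consistent configurations: 0.056*0.48 + 0.49024*0.52 = 0.281805
Posterior = 0.254925 / 0.281805 ≈ 0.9046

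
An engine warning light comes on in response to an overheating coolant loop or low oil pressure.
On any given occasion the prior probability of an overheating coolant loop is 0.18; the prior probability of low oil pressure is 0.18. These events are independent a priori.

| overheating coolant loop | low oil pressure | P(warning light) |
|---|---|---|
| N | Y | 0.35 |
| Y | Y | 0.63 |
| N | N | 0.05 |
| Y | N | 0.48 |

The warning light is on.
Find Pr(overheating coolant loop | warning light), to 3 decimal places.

Numerator (weight on configurations with overheating coolant loop): 0.070848 + 0.020412 = 0.091260
Denominator P(warning light): 0.05*0.82*0.82 + 0.35*0.82*0.18 + 0.48*0.18*0.82 + 0.63*0.18*0.18 = 0.176540
Posterior = 0.091260 / 0.176540 ≈ 0.517

Pr(overheating coolant loop | warning light) ≈ 0.517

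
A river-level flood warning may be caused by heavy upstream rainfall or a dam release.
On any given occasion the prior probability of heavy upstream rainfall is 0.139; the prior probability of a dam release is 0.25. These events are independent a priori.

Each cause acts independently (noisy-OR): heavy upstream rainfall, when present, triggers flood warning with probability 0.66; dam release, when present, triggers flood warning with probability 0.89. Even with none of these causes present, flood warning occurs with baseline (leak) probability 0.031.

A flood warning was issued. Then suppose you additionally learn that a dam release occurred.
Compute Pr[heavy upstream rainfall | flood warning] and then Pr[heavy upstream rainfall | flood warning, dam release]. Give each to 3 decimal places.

Under noisy-OR, P(flood warning | causes) = 1 − (1−0.031)·∏(1−qᵢ) over the active causes.
P(flood warning) = 0.031×0.861×0.75 + 0.89341×0.861×0.25 + 0.67054×0.139×0.75 + 0.963759×0.139×0.25 = 0.020018 + 0.192307 + 0.069904 + 0.033491 = 0.315720
Of this, 0.103395 comes from 0.069904 + 0.033491 (the heavy upstream rainfall=true cases).
Hence the posterior is 0.103395/0.315720 ≈ 0.327.

With the extra evidence:
P(flood warning | dam release) = 0.89341×0.861 + 0.963759×0.139 = 0.769226 + 0.133963 = 0.903189
Of this, 0.133963 comes from 0.963759×0.139 (the heavy upstream rainfall=true cases).
So P(heavy upstream rainfall | flood warning, dam release) = 0.133963/0.903189 ≈ 0.148.
— dam release explains away the evidence for heavy upstream rainfall.

Pr[heavy upstream rainfall | flood warning] ≈ 0.327; Pr[heavy upstream rainfall | flood warning, dam release] ≈ 0.148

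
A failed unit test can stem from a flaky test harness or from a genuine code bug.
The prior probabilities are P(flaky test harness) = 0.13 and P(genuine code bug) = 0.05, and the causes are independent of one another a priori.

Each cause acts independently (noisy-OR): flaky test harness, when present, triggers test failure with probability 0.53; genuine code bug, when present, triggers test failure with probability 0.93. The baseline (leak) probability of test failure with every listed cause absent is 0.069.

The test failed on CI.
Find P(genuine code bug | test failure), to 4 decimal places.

P(genuine code bug | test failure) ≈ 0.2708

Under noisy-OR, P(test failure | causes) = 1 − (1−0.069)·∏(1−qᵢ) over the active causes.
Enumerate the 4 (flaky test harness, genuine code bug) configurations and weight by the priors:
  P(test failure) = 0.069·0.87·0.95 + 0.93483·0.87·0.05 + 0.56243·0.13·0.95 + 0.96937·0.13·0.05
        = 0.057029 + 0.040665 + 0.069460 + 0.006301 = 0.173455
The terms with genuine code bug present sum to 0.046966, so
  P(genuine code bug | test failure) = 0.046966 / 0.173455 ≈ 0.2708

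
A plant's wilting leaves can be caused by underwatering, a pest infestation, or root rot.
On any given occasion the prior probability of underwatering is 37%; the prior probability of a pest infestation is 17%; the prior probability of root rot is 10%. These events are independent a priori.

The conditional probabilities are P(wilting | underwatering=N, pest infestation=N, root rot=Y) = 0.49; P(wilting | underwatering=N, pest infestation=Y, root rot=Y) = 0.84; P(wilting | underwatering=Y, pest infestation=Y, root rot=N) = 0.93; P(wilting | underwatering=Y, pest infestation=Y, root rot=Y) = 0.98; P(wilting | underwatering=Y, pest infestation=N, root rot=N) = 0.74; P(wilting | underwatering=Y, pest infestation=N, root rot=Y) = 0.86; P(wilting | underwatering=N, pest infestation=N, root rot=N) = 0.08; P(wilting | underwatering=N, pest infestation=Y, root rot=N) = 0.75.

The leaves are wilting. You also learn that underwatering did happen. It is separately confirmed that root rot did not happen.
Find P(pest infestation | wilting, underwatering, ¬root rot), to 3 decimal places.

P(pest infestation | wilting, underwatering, ¬root rot) ≈ 0.205

P(wilting | underwatering, ¬root rot) = 0.74·0.83 + 0.93·0.17 = 0.614200 + 0.158100 = 0.772300
The pest infestation-present share is 0.93·0.17 = 0.158100.
P(pest infestation | wilting, underwatering, ¬root rot) = 0.158100 / 0.772300 ≈ 0.205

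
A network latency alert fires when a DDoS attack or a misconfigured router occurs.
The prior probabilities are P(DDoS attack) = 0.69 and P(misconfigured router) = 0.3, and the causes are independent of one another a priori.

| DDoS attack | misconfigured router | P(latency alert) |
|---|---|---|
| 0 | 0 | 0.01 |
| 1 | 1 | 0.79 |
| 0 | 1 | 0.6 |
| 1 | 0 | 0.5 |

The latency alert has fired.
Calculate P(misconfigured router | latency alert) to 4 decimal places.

P(misconfigured router | latency alert) ≈ 0.4737

For the numerator, keep only misconfigured router=true terms: 0.055800 + 0.163530 = 0.219330
Denominator P(latency alert): 0.01×0.31×0.7 + 0.6×0.31×0.3 + 0.5×0.69×0.7 + 0.79×0.69×0.3 = 0.463000
Posterior = 0.219330 / 0.463000 ≈ 0.4737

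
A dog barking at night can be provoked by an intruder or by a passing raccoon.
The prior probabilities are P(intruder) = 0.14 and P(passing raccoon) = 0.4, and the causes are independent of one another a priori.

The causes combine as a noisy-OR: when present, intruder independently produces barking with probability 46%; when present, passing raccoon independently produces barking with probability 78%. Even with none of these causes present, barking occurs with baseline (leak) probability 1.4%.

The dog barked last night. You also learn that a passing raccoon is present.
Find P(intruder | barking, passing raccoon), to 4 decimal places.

P(intruder | barking, passing raccoon) ≈ 0.1551

Under noisy-OR, P(barking | causes) = 1 − (1−0.014)·∏(1−qᵢ) over the active causes.
Numerator (weight on configurations with intruder): 0.882863*0.14 = 0.123601
Normalizer over all consistent configurations: 0.78308*0.86 + 0.882863*0.14 = 0.797050
Posterior = 0.123601 / 0.797050 ≈ 0.1551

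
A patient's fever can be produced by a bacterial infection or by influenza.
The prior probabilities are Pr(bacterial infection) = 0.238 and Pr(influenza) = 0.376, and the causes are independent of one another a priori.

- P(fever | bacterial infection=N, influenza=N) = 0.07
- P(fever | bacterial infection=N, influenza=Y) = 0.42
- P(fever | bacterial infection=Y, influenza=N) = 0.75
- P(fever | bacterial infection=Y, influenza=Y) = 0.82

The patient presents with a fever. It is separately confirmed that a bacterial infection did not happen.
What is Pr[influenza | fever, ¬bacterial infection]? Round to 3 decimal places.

Pr[influenza | fever, ¬bacterial infection] ≈ 0.783

By total probability over both values of influenza:
  P(fever | ¬bacterial infection) = 0.07×0.624 + 0.42×0.376
        = 0.043680 + 0.157920 = 0.201600
Configurations with influenza contribute 0.157920, so
  P(influenza | fever, ¬bacterial infection) = 0.157920 / 0.201600 ≈ 0.783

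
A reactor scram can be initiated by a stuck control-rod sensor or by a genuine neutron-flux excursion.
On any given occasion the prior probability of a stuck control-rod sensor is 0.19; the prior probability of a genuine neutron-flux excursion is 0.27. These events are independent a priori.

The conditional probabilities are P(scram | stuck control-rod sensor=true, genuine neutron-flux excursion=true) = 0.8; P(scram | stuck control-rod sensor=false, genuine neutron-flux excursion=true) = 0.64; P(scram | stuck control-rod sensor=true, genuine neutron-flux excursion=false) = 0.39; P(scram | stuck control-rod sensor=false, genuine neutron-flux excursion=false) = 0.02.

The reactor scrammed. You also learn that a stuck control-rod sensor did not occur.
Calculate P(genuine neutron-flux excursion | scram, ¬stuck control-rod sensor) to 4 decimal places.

Weight on genuine neutron-flux excursion=true, given the evidence: 0.64·0.27 = 0.172800
The normalizing constant is 0.02·0.73 + 0.64·0.27 = 0.187400
P(genuine neutron-flux excursion | scram, ¬stuck control-rod sensor) = 0.172800/0.187400 ≈ 0.9221

P(genuine neutron-flux excursion | scram, ¬stuck control-rod sensor) ≈ 0.9221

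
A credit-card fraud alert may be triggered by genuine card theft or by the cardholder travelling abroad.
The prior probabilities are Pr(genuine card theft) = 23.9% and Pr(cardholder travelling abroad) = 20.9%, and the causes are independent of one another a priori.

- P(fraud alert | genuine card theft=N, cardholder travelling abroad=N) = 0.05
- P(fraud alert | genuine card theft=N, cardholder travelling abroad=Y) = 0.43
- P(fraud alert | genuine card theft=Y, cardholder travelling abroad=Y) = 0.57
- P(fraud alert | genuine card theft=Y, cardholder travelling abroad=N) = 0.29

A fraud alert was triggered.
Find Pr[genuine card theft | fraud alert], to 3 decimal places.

P(fraud alert) = 0.05*0.761*0.791 + 0.43*0.761*0.209 + 0.29*0.239*0.791 + 0.57*0.239*0.209 = 0.030098 + 0.068391 + 0.054824 + 0.028472 = 0.181785
Of this, 0.083296 comes from 0.054824 + 0.028472 (the genuine card theft=true cases).
P(genuine card theft | fraud alert) = 0.083296 / 0.181785 ≈ 0.458

Pr[genuine card theft | fraud alert] ≈ 0.458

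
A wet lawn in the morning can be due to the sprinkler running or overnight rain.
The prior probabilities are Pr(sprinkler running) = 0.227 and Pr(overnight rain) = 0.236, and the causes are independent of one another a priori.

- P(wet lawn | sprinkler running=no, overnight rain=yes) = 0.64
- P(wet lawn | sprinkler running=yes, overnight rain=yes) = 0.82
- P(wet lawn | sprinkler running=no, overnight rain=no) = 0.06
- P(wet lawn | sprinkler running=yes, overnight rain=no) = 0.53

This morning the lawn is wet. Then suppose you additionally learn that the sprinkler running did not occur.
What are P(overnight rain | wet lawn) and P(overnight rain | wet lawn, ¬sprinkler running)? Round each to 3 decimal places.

P(overnight rain | wet lawn) ≈ 0.558; P(overnight rain | wet lawn, ¬sprinkler running) ≈ 0.767

Weight on overnight rain=true, given the evidence: 0.116754 + 0.043929 = 0.160683
Denominator P(wet lawn): 0.06·0.773·0.764 + 0.64·0.773·0.236 + 0.53·0.227·0.764 + 0.82·0.227·0.236 = 0.288034
P(overnight rain | wet lawn) = 0.160683/0.288034 ≈ 0.558

With the extra evidence:
Sum P(wet lawn|·) weighted by the priors over both values of overnight rain:
  P(wet lawn | ¬sprinkler running) = 0.06×0.764 + 0.64×0.236
        = 0.045840 + 0.151040 = 0.196880
The terms with overnight rain present sum to 0.151040, so
  P(overnight rain | wet lawn, ¬sprinkler running) = 0.151040 / 0.196880 ≈ 0.767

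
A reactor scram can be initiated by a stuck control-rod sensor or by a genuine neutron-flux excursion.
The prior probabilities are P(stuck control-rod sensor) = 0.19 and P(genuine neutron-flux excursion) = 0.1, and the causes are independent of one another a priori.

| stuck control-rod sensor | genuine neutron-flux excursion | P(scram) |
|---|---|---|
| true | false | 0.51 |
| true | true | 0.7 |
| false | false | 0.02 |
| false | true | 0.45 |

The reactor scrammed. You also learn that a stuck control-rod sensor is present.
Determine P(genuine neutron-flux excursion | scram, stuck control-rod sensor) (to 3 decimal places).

P(genuine neutron-flux excursion | scram, stuck control-rod sensor) ≈ 0.132

For the numerator, keep only genuine neutron-flux excursion=true terms: 0.7×0.1 = 0.070000
The normalizing constant is 0.51×0.9 + 0.7×0.1 = 0.529000
Posterior = 0.070000 / 0.529000 ≈ 0.132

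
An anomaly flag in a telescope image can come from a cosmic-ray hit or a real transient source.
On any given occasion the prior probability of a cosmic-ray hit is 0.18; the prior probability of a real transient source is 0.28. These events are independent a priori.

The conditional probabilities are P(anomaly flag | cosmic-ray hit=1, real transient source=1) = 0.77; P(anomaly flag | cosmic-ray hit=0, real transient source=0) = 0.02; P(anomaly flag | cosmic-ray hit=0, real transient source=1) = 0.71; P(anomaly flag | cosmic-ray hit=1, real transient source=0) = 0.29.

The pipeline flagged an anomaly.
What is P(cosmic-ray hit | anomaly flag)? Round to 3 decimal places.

By total probability over the 4 (cosmic-ray hit, real transient source) configurations:
  P(anomaly flag) = 0.02·0.82·0.72 + 0.71·0.82·0.28 + 0.29·0.18·0.72 + 0.77·0.18·0.28
        = 0.011808 + 0.163016 + 0.037584 + 0.038808 = 0.251216
Keeping only the cosmic-ray hit-present terms gives 0.076392, so
  P(cosmic-ray hit | anomaly flag) = 0.076392 / 0.251216 ≈ 0.304

P(cosmic-ray hit | anomaly flag) ≈ 0.304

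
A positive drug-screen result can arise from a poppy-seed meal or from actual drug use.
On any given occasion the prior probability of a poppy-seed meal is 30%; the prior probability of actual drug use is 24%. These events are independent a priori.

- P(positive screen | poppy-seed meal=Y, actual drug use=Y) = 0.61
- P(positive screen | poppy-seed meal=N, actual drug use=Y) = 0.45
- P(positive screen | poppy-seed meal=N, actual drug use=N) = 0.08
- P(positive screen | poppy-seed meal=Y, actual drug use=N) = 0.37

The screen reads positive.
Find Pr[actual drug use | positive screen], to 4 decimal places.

Pr[actual drug use | positive screen] ≈ 0.4850

Numerator (weight on configurations with actual drug use): 0.075600 + 0.043920 = 0.119520
Denominator P(positive screen): 0.08*0.7*0.76 + 0.45*0.7*0.24 + 0.37*0.3*0.76 + 0.61*0.3*0.24 = 0.246440
P(actual drug use | positive screen) = 0.119520/0.246440 ≈ 0.4850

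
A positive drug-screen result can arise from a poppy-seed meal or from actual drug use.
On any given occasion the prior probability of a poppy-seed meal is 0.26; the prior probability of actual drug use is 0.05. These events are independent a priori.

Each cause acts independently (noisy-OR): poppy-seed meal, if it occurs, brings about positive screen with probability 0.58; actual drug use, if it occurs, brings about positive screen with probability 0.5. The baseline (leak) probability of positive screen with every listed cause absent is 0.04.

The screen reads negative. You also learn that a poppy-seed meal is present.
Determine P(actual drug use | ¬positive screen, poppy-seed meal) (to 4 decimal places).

Under noisy-OR, P(positive screen | causes) = 1 − (1−0.04)·∏(1−qᵢ) over the active causes.
P(¬positive screen | poppy-seed meal) = 0.4032·0.95 + 0.2016·0.05 = 0.383040 + 0.010080 = 0.393120
Restricting to configurations with actual drug use present: 0.2016·0.05 = 0.010080.
So P(actual drug use | ¬positive screen, poppy-seed meal) = 0.010080/0.393120 ≈ 0.0256.

P(actual drug use | ¬positive screen, poppy-seed meal) ≈ 0.0256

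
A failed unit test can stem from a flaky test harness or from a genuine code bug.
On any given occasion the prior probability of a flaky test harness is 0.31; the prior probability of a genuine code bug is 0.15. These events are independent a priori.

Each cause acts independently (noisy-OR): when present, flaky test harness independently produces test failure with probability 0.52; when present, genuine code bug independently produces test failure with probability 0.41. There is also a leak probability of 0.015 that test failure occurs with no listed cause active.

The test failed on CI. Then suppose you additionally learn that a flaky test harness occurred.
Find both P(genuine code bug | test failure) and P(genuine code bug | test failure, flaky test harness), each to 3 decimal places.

Under noisy-OR, P(test failure | causes) = 1 − (1−0.015)·∏(1−qᵢ) over the active causes.
Numerator (weight on configurations with genuine code bug): 0.043351 + 0.033529 = 0.076880
Denominator P(test failure): 0.015×0.69×0.85 + 0.41885×0.69×0.15 + 0.5272×0.31×0.85 + 0.721048×0.31×0.15 = 0.224594
P(genuine code bug | test failure) = 0.076880/0.224594 ≈ 0.342

Now condition on the additional information:
P(test failure | flaky test harness) = 0.5272*0.85 + 0.721048*0.15 = 0.448120 + 0.108157 = 0.556277
Restricting to configurations with genuine code bug present: 0.721048*0.15 = 0.108157.
So P(genuine code bug | test failure, flaky test harness) = 0.108157/0.556277 ≈ 0.194.
The drop from 0.342 to 0.194 is the explaining-away (discounting) effect.

P(genuine code bug | test failure) ≈ 0.342; P(genuine code bug | test failure, flaky test harness) ≈ 0.194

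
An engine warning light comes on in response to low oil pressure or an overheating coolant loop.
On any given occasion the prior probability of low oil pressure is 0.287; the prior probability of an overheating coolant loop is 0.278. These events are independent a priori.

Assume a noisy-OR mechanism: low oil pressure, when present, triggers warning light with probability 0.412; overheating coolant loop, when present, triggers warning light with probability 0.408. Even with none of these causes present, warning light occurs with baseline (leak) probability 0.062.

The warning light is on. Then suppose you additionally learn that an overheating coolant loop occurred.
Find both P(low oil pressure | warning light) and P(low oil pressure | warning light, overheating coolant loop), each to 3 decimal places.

P(low oil pressure | warning light) ≈ 0.550; P(low oil pressure | warning light, overheating coolant loop) ≈ 0.379

Under noisy-OR, P(warning light | causes) = 1 − (1−0.062)·∏(1−qᵢ) over the active causes.
Sum P(warning light|·) weighted by the priors over the 4 (low oil pressure, overheating coolant loop) configurations:
  P(warning light) = 0.062·0.713·0.722 + 0.444704·0.713·0.278 + 0.448456·0.287·0.722 + 0.673486·0.287·0.278
        = 0.031917 + 0.088147 + 0.092926 + 0.053735 = 0.266725
Keeping only the low oil pressure-present terms gives 0.146661, so
  P(low oil pressure | warning light) = 0.146661 / 0.266725 ≈ 0.550

Now also conditioning on overheating coolant loop=true:
By total probability over both values of low oil pressure:
  P(warning light | overheating coolant loop) = 0.444704*0.713 + 0.673486*0.287
        = 0.317074 + 0.193290 = 0.510364
Keeping only the low oil pressure-present terms gives 0.193290, so
  P(low oil pressure | warning light, overheating coolant loop) = 0.193290 / 0.510364 ≈ 0.379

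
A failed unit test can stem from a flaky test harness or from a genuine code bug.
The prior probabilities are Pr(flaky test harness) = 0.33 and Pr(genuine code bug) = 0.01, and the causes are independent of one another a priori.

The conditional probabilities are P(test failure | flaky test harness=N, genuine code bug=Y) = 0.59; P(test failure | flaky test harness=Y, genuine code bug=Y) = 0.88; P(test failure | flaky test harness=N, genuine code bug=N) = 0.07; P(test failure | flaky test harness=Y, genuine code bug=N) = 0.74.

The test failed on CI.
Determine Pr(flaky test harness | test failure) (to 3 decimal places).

P(test failure) = 0.07*0.67*0.99 + 0.59*0.67*0.01 + 0.74*0.33*0.99 + 0.88*0.33*0.01 = 0.046431 + 0.003953 + 0.241758 + 0.002904 = 0.295046
Of this, 0.244662 comes from 0.241758 + 0.002904 (the flaky test harness=true cases).
So P(flaky test harness | test failure) = 0.244662/0.295046 ≈ 0.829.

Pr(flaky test harness | test failure) ≈ 0.829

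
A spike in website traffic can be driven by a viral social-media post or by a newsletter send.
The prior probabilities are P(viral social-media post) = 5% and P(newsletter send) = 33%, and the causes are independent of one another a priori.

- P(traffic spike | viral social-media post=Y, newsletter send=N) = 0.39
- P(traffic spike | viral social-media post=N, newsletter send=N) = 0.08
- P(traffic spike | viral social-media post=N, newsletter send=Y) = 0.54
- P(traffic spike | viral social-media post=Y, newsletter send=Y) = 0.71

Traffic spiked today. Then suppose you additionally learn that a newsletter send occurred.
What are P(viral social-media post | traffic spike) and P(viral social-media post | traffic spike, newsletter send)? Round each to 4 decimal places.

Sum P(traffic spike|·) weighted by the priors over the 4 (viral social-media post, newsletter send) configurations:
  P(traffic spike) = 0.08·0.95·0.67 + 0.54·0.95·0.33 + 0.39·0.05·0.67 + 0.71·0.05·0.33
        = 0.050920 + 0.169290 + 0.013065 + 0.011715 = 0.244990
Keeping only the viral social-media post-present terms gives 0.024780, so
  P(viral social-media post | traffic spike) = 0.024780 / 0.244990 ≈ 0.1011

Now also conditioning on newsletter send=true:
Weight on viral social-media post=true, given the evidence: 0.71·0.05 = 0.035500
Denominator P(traffic spike | newsletter send): 0.54·0.95 + 0.71·0.05 = 0.548500
Posterior = 0.035500 / 0.548500 ≈ 0.0647

P(viral social-media post | traffic spike) ≈ 0.1011; P(viral social-media post | traffic spike, newsletter send) ≈ 0.0647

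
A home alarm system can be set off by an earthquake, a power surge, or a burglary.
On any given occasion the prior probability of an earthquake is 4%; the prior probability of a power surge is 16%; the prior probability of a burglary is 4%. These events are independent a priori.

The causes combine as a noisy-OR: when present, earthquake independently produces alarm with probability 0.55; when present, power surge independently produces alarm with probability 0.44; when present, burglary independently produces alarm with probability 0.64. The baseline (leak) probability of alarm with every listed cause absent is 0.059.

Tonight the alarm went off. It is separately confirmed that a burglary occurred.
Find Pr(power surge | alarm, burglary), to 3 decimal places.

Pr(power surge | alarm, burglary) ≈ 0.188

Under noisy-OR, P(alarm | causes) = 1 − (1−0.059)·∏(1−qᵢ) over the active causes.
Enumerate the 4 (earthquake, power surge) configurations and weight by the priors:
  P(alarm | burglary) = 0.66124×0.96×0.84 + 0.810294×0.96×0.16 + 0.847558×0.04×0.84 + 0.914632×0.04×0.16
        = 0.533224 + 0.124461 + 0.028478 + 0.005854 = 0.692017
Configurations with power surge contribute 0.130315, so
  P(power surge | alarm, burglary) = 0.130315 / 0.692017 ≈ 0.188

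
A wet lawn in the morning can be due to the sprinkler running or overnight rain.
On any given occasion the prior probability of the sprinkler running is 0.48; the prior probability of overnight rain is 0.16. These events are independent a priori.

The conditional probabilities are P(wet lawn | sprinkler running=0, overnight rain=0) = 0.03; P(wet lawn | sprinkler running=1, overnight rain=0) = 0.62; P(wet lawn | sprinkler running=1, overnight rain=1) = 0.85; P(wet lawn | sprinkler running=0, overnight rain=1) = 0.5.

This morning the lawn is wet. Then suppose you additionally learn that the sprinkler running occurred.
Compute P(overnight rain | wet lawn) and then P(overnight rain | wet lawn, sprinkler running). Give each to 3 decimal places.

P(overnight rain | wet lawn) ≈ 0.289; P(overnight rain | wet lawn, sprinkler running) ≈ 0.207

P(wet lawn) = 0.03×0.52×0.84 + 0.5×0.52×0.16 + 0.62×0.48×0.84 + 0.85×0.48×0.16 = 0.013104 + 0.041600 + 0.249984 + 0.065280 = 0.369968
Of this, 0.106880 comes from 0.041600 + 0.065280 (the overnight rain=true cases).
Hence the posterior is 0.106880/0.369968 ≈ 0.289.

Now also conditioning on sprinkler running=true:
P(wet lawn | sprinkler running) = 0.62×0.84 + 0.85×0.16 = 0.520800 + 0.136000 = 0.656800
Restricting to configurations with overnight rain present: 0.85×0.16 = 0.136000.
So P(overnight rain | wet lawn, sprinkler running) = 0.136000/0.656800 ≈ 0.207.
This is intercausal reasoning (explaining away): once sprinkler running accounts for the wet lawn, overnight rain becomes less likely.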